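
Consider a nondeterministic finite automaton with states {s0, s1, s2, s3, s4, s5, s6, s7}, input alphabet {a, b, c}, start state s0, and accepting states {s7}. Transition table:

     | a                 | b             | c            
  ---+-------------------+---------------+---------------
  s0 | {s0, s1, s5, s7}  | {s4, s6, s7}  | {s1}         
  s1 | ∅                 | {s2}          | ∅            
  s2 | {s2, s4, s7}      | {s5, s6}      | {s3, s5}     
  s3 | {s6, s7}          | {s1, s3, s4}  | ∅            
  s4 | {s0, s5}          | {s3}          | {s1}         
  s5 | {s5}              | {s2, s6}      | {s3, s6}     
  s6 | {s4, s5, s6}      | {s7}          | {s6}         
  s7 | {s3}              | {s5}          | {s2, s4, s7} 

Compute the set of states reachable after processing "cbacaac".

Start in {s0}.
Read 'c': {s0} → {s1}.
Read 'b': {s1} → {s2}.
Read 'a': {s2} → {s2, s4, s7}.
Read 'c': {s2, s4, s7} → {s1, s2, s3, s4, s5, s7}.
Read 'a': {s1, s2, s3, s4, s5, s7} → {s0, s2, s3, s4, s5, s6, s7}.
Read 'a': {s0, s2, s3, s4, s5, s6, s7} → {s0, s1, s2, s3, s4, s5, s6, s7}.
Read 'c': {s0, s1, s2, s3, s4, s5, s6, s7} → {s1, s2, s3, s4, s5, s6, s7}.

{s1, s2, s3, s4, s5, s6, s7}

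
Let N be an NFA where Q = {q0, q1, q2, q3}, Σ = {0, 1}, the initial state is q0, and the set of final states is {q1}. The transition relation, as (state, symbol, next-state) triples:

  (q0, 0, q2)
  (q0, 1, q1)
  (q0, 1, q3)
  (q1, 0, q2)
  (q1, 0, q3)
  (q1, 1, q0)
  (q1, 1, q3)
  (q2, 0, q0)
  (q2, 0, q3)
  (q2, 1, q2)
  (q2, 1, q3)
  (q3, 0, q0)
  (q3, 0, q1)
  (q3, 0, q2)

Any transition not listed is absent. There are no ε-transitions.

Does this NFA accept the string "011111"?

Start in {q0}.
Read '0': {q0} → {q2}.
Read '1': {q2} → {q2, q3}.
Read '1': {q2, q3} → {q2, q3}.
Read '1': {q2, q3} → {q2, q3}.
Read '1': {q2, q3} → {q2, q3}.
Read '1': {q2, q3} → {q2, q3}.
The final set {q2, q3} contains no accepting state.

No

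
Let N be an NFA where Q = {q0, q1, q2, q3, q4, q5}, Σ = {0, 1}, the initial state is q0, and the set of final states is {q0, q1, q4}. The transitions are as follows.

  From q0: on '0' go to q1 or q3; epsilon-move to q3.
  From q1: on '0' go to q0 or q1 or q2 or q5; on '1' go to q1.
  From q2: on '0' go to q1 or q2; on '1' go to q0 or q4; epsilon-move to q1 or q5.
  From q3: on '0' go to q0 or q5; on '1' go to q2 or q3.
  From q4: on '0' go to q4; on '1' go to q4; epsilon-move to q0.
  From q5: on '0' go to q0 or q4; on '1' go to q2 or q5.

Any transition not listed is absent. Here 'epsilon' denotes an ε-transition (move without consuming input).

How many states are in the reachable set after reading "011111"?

Start: ε-closure({q0}) = {q0, q3}.
Read '0': q0→{q1, q3}, q3→{q0, q5}; now {q0, q1, q3, q5}.
Read '1': q0→∅, q1→{q1}, q3→{q2, q3}, q5→{q2, q5}; now {q1, q2, q3, q5}.
Read '1': q1→{q1}, q2→{q0, q4}, q3→{q2, q3}, q5→{q2, q5}; now {q0, q1, q2, q3, q4, q5}.
Read '1': q0→∅, q1→{q1}, q2→{q0, q4}, q3→{q2, q3}, q4→{q4}, q5→{q2, q5}; now {q0, q1, q2, q3, q4, q5}.
Read '1': q0→∅, q1→{q1}, q2→{q0, q4}, q3→{q2, q3}, q4→{q4}, q5→{q2, q5}; now {q0, q1, q2, q3, q4, q5}.
Read '1': q0→∅, q1→{q1}, q2→{q0, q4}, q3→{q2, q3}, q4→{q4}, q5→{q2, q5}; now {q0, q1, q2, q3, q4, q5}.
That set has 6 states.

6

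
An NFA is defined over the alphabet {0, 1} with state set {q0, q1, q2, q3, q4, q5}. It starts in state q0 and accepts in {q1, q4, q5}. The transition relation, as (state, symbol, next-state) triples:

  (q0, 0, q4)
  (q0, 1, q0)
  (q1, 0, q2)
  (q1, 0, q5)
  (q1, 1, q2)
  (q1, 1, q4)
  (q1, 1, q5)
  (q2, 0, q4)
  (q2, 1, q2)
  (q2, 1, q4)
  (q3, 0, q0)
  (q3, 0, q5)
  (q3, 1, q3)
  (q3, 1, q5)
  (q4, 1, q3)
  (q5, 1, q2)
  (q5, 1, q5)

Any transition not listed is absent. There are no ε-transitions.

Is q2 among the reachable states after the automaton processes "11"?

Start in {q0}.
Read '1': q0→{q0}; now {q0}.
Read '1': q0→{q0}; now {q0}.
State q2 is not in {q0}.

No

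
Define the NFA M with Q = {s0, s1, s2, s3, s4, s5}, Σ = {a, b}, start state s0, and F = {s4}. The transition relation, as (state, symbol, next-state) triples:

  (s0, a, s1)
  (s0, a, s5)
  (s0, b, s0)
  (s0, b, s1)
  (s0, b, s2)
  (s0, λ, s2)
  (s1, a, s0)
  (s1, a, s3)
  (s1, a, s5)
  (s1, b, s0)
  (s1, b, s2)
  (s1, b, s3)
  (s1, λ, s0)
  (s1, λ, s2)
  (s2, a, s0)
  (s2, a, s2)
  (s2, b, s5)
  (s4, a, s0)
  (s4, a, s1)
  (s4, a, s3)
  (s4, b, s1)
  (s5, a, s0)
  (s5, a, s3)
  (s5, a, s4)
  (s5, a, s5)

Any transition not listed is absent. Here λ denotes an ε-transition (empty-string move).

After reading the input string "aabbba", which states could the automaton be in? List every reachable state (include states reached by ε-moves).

Start: ε-closure({s0}) = {s0, s2}.
Read 'a': {s0, s2} → {s0, s1, s2, s5}.
Read 'a': {s0, s1, s2, s5} → {s0, s1, s2, s3, s4, s5}.
Read 'b': {s0, s1, s2, s3, s4, s5} → {s0, s1, s2, s3, s5}.
Read 'b': {s0, s1, s2, s3, s5} → {s0, s1, s2, s3, s5}.
Read 'b': {s0, s1, s2, s3, s5} → {s0, s1, s2, s3, s5}.
Read 'a': {s0, s1, s2, s3, s5} → {s0, s1, s2, s3, s4, s5}.

{s0, s1, s2, s3, s4, s5}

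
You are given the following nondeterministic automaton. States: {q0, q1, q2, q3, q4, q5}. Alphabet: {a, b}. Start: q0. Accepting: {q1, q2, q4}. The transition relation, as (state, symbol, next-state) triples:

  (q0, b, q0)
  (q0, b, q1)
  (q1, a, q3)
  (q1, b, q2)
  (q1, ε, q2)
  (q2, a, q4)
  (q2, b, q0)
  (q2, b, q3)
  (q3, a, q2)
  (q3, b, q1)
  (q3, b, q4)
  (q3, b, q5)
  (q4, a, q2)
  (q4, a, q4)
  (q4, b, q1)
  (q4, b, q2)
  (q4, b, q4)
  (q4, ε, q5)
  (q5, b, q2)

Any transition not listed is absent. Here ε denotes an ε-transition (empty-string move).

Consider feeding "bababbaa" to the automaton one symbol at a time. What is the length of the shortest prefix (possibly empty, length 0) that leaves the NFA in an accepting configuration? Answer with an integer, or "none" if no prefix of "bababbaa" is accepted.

1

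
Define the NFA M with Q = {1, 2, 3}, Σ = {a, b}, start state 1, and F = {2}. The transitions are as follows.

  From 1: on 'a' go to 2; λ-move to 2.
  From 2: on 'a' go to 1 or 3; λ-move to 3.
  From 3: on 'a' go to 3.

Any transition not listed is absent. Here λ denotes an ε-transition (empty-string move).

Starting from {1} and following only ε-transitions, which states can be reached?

{1, 2, 3}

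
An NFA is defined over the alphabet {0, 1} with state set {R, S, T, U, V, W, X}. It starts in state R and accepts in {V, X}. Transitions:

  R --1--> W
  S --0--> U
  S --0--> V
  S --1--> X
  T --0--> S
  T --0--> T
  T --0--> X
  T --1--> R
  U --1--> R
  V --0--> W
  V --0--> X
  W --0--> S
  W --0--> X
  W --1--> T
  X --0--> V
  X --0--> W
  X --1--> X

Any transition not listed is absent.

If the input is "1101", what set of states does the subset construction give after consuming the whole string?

{R, X}

Start in {R}.
Read '1': R→{W}; now {W}.
Read '1': W→{T}; now {T}.
Read '0': T→{S, T, X}; now {S, T, X}.
Read '1': S→{X}, T→{R}, X→{X}; now {R, X}.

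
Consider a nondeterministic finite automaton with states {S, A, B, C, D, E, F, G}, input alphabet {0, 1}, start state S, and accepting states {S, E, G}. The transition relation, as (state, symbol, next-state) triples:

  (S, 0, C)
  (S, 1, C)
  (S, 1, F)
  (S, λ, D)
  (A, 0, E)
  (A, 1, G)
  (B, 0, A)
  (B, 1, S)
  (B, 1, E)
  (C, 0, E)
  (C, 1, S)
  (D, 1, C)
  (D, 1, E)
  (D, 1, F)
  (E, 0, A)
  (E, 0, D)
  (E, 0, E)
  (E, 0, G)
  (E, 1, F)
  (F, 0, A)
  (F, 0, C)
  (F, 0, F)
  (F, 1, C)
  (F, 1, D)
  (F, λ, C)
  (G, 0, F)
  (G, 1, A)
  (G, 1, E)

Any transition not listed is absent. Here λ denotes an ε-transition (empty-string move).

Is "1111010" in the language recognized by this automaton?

Yes

Start: ε-closure({S}) = {S, D}.
Read '1': S→{C, F}, D→{C, E, F}; now {C, E, F}.
Read '1': C→{S}, E→{F}, F→{C, D}; now {S, C, D, F}.
Read '1': S→{C, F}, C→{S}, D→{C, E, F}, F→{C, D}; now {S, C, D, E, F}.
Read '1': S→{C, F}, C→{S}, D→{C, E, F}, E→{F}, F→{C, D}; now {S, C, D, E, F}.
Read '0': S→{C}, C→{E}, D→∅, E→{A, D, E, G}, F→{A, C, F}; now {A, C, D, E, F, G}.
Read '1': A→{G}, C→{S}, D→{C, E, F}, E→{F}, F→{C, D}, G→{A, E}; now {S, A, C, D, E, F, G}.
Read '0': S→{C}, A→{E}, C→{E}, D→∅, E→{A, D, E, G}, F→{A, C, F}, G→{F}; now {A, C, D, E, F, G}.
The final set {A, C, D, E, F, G} contains the accepting states E, G.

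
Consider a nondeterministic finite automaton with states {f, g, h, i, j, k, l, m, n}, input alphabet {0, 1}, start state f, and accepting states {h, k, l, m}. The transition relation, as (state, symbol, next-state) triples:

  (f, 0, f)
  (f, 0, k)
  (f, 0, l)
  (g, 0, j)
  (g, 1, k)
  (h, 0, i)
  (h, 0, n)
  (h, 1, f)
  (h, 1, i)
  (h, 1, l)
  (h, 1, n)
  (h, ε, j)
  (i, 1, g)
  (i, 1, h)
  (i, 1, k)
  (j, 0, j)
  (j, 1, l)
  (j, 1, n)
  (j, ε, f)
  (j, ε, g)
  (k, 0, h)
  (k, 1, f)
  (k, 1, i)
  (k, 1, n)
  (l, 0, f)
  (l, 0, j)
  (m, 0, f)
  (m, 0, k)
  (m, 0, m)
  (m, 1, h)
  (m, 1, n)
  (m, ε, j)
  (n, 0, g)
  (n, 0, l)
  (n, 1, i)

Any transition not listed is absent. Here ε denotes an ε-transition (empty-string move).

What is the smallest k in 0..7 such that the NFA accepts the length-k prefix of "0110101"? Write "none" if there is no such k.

1

Start in {f}.
Read '0': f→{f, k, l}; now {f, k, l}.
None of the earlier sets intersect F, but {f, k, l} does.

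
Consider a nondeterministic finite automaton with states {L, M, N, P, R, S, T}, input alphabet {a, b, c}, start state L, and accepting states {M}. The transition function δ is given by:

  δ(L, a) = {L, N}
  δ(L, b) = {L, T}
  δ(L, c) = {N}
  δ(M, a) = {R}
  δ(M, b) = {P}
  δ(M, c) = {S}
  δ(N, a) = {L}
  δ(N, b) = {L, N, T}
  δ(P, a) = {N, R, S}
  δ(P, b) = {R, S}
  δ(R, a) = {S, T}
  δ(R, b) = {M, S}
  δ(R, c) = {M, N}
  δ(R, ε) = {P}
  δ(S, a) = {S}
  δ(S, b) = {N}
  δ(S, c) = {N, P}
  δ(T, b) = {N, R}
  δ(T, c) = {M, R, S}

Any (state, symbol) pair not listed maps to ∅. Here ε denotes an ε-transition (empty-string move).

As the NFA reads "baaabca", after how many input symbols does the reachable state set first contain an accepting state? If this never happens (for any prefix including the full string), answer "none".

Start in {L}.
Read 'b': L→{L, T}; now {L, T}.
Read 'a': L→{L, N}, T→∅; now {L, N}.
Read 'a': L→{L, N}, N→{L}; now {L, N}.
Read 'a': L→{L, N}, N→{L}; now {L, N}.
Read 'b': L→{L, T}, N→{L, N, T}; now {L, N, T}.
Read 'c': L→{N}, N→∅, T→{M, R, S}; union {M, N, R, S}; ε-closure = {M, N, P, R, S}.
None of the earlier sets intersect F, but {M, N, P, R, S} does.

6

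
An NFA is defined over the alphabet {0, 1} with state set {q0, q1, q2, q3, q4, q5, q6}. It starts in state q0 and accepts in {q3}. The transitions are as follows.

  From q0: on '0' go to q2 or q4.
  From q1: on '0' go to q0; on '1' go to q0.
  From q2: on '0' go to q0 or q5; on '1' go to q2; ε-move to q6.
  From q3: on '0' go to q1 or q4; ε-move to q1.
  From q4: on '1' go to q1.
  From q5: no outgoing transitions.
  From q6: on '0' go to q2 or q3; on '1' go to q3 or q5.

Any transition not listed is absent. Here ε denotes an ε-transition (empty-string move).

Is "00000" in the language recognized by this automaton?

Start in {q0}.
Read '0': {q0} → {q2, q4, q6}.
Read '0': {q2, q4, q6} → {q0, q1, q2, q3, q5, q6}.
Read '0': {q0, q1, q2, q3, q5, q6} → {q0, q1, q2, q3, q4, q5, q6}.
Read '0': {q0, q1, q2, q3, q4, q5, q6} → {q0, q1, q2, q3, q4, q5, q6}.
Read '0': {q0, q1, q2, q3, q4, q5, q6} → {q0, q1, q2, q3, q4, q5, q6}.
The final set {q0, q1, q2, q3, q4, q5, q6} contains the accepting state q3.

Yes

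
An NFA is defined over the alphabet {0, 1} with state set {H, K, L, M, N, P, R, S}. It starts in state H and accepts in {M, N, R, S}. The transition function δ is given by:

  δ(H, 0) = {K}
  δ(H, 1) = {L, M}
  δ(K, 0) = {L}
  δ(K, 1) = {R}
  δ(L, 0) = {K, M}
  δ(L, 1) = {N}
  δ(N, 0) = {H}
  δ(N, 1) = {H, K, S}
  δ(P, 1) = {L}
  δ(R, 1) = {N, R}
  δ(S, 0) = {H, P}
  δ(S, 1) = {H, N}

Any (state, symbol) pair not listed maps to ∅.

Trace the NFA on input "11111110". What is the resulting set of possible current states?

Start in {H}.
Read '1': H→{L, M}; now {L, M}.
Read '1': L→{N}, M→∅; now {N}.
Read '1': N→{H, K, S}; now {H, K, S}.
Read '1': H→{L, M}, K→{R}, S→{H, N}; now {H, L, M, N, R}.
Read '1': H→{L, M}, L→{N}, M→∅, N→{H, K, S}, R→{N, R}; now {H, K, L, M, N, R, S}.
Read '1': H→{L, M}, K→{R}, L→{N}, M→∅, N→{H, K, S}, R→{N, R}, S→{H, N}; now {H, K, L, M, N, R, S}.
Read '1': H→{L, M}, K→{R}, L→{N}, M→∅, N→{H, K, S}, R→{N, R}, S→{H, N}; now {H, K, L, M, N, R, S}.
Read '0': H→{K}, K→{L}, L→{K, M}, M→∅, N→{H}, R→∅, S→{H, P}; now {H, K, L, M, P}.

{H, K, L, M, P}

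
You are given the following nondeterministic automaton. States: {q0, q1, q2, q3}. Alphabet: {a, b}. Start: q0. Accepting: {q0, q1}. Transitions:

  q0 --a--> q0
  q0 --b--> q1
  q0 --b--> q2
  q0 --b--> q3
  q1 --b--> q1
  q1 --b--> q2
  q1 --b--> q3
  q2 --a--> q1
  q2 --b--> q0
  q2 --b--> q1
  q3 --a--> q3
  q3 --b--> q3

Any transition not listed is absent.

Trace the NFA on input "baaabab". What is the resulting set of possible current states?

{q3}

Start in {q0}.
Read 'b': q0→{q1, q2, q3}; now {q1, q2, q3}.
Read 'a': q1→∅, q2→{q1}, q3→{q3}; now {q1, q3}.
Read 'a': q1→∅, q3→{q3}; now {q3}.
Read 'a': q3→{q3}; now {q3}.
Read 'b': q3→{q3}; now {q3}.
Read 'a': q3→{q3}; now {q3}.
Read 'b': q3→{q3}; now {q3}.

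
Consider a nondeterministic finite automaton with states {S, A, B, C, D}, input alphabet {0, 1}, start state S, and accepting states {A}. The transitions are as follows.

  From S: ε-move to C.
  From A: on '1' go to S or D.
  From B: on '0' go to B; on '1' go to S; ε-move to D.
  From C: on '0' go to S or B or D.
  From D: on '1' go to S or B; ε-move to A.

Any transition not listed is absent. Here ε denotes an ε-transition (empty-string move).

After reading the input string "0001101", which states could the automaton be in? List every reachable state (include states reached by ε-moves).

{S, A, B, C, D}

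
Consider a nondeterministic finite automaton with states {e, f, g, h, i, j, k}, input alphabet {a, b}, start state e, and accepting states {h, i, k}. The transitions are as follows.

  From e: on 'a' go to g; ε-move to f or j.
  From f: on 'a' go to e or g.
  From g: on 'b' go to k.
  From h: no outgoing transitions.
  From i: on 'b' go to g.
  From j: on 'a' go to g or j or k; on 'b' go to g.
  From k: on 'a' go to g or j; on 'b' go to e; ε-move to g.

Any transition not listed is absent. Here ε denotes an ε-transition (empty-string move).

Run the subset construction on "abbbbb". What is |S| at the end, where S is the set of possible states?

Start: ε-closure({e}) = {e, f, j}.
Read 'a': e→{g}, f→{e, g}, j→{g, j, k}; union {e, g, j, k}; ε-closure = {e, f, g, j, k}.
Read 'b': e→∅, f→∅, g→{k}, j→{g}, k→{e}; union {e, g, k}; ε-closure = {e, f, g, j, k}.
Read 'b': e→∅, f→∅, g→{k}, j→{g}, k→{e}; union {e, g, k}; ε-closure = {e, f, g, j, k}.
Read 'b': e→∅, f→∅, g→{k}, j→{g}, k→{e}; union {e, g, k}; ε-closure = {e, f, g, j, k}.
Read 'b': e→∅, f→∅, g→{k}, j→{g}, k→{e}; union {e, g, k}; ε-closure = {e, f, g, j, k}.
Read 'b': e→∅, f→∅, g→{k}, j→{g}, k→{e}; union {e, g, k}; ε-closure = {e, f, g, j, k}.
That set has 5 states.

5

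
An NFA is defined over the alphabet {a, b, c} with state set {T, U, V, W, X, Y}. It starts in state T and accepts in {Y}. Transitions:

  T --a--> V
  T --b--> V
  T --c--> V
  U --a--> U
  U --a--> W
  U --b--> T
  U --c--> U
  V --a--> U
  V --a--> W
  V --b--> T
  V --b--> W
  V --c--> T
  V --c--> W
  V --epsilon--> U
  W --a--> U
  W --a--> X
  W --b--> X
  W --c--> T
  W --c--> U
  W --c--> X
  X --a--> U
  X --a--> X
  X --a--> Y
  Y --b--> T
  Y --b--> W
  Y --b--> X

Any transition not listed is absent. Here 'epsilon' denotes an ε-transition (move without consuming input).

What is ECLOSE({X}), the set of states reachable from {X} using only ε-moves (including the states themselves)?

{X}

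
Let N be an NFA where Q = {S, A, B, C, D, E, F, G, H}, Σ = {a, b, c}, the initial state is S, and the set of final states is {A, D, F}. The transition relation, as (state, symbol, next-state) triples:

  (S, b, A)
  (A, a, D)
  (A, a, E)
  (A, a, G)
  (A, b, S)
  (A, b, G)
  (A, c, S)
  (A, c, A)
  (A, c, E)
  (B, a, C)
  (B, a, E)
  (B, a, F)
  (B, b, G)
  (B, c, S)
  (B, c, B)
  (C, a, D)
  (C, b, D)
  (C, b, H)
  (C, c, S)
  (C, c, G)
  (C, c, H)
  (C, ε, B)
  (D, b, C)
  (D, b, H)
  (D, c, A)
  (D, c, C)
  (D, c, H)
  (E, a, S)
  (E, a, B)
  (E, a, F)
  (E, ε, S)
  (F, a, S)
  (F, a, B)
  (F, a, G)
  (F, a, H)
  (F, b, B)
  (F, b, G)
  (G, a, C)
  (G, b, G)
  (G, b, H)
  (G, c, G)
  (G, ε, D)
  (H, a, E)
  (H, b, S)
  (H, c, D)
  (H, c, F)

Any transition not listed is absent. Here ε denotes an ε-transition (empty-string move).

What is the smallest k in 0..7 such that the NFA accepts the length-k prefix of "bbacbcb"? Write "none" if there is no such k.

1

Start in {S}.
Read 'b': S→{A}; now {A}.
None of the earlier sets intersect F, but {A} does.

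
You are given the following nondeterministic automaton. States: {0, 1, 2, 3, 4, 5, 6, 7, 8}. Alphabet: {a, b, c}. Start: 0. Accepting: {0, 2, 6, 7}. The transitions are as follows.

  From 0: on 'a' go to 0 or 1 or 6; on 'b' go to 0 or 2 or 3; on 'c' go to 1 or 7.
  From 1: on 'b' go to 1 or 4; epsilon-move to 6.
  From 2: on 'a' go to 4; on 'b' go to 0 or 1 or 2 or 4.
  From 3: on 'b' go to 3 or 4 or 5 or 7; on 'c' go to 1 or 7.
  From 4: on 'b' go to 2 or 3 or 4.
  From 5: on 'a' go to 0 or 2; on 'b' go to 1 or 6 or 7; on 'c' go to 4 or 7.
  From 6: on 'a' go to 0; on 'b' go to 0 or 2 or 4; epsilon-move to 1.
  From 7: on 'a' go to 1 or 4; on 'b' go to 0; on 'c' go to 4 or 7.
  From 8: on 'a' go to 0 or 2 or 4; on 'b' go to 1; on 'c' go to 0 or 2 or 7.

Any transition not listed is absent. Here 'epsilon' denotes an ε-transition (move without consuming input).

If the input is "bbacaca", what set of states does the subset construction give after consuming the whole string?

{0, 1, 4, 6}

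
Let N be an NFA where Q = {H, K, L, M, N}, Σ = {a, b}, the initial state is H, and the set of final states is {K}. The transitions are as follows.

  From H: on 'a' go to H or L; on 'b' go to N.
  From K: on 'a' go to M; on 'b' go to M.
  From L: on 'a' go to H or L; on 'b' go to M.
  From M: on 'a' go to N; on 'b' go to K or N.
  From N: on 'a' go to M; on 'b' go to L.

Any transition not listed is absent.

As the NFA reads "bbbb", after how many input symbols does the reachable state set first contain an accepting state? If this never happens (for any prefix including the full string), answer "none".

4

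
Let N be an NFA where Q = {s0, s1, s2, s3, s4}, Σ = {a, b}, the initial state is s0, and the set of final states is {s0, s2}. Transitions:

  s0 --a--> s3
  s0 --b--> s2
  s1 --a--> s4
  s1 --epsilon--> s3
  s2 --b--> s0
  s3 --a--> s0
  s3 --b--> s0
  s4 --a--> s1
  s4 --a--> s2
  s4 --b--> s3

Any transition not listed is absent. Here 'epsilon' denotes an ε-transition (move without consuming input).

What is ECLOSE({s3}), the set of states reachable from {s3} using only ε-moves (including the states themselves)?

{s3}

Begin with {s3}.
No ε-moves leave this set, so the closure equals the set itself.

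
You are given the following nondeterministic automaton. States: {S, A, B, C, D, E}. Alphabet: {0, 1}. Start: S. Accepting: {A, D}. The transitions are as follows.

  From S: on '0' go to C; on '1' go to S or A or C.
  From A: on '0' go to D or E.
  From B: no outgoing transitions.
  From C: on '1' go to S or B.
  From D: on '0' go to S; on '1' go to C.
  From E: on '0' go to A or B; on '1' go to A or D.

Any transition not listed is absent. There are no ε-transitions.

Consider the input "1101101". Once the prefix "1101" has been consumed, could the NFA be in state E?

Start in {S}.
Read '1': {S} → {S, A, C}.
Read '1': {S, A, C} → {S, A, B, C}.
Read '0': {S, A, B, C} → {C, D, E}.
Read '1': {C, D, E} → {S, A, B, C, D}.
State E is not in {S, A, B, C, D}.

No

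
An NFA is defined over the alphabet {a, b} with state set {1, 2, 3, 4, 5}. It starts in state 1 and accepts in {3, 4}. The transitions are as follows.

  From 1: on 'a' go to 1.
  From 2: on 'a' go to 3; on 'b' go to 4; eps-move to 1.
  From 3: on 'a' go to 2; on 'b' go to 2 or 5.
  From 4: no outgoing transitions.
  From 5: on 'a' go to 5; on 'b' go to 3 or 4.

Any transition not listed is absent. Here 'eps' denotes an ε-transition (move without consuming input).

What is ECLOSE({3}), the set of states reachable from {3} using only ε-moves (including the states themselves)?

Begin with {3}.
No ε-moves leave this set, so the closure equals the set itself.

{3}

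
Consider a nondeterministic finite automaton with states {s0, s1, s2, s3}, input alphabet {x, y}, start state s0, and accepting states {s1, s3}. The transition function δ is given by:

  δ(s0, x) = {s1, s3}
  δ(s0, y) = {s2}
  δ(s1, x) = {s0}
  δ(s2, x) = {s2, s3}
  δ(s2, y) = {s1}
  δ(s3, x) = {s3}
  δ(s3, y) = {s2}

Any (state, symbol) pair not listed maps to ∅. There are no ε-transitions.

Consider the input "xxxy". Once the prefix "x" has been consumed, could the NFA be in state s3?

Yes

Start in {s0}.
Read 'x': s0→{s1, s3}; now {s1, s3}.
State s3 is in {s1, s3}.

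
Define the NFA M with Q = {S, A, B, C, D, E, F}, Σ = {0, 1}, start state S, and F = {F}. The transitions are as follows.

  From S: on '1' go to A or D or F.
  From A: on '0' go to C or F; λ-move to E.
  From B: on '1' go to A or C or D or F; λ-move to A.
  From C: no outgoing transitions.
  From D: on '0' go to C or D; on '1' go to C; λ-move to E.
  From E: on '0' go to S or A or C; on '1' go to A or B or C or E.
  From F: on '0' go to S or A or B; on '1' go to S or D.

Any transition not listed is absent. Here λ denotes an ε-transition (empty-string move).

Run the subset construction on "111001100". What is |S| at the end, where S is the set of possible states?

7

Start in {S}.
Read '1': S→{A, D, F}; union {A, D, F}; ε-closure = {A, D, E, F}.
Read '1': A→∅, D→{C}, E→{A, B, C, E}, F→{S, D}; now {S, A, B, C, D, E}.
Read '1': S→{A, D, F}, A→∅, B→{A, C, D, F}, C→∅, D→{C}, E→{A, B, C, E}; now {A, B, C, D, E, F}.
Read '0': A→{C, F}, B→∅, C→∅, D→{C, D}, E→{S, A, C}, F→{S, A, B}; union {S, A, B, C, D, F}; ε-closure = {S, A, B, C, D, E, F}.
Read '0': S→∅, A→{C, F}, B→∅, C→∅, D→{C, D}, E→{S, A, C}, F→{S, A, B}; union {S, A, B, C, D, F}; ε-closure = {S, A, B, C, D, E, F}.
Read '1': S→{A, D, F}, A→∅, B→{A, C, D, F}, C→∅, D→{C}, E→{A, B, C, E}, F→{S, D}; now {S, A, B, C, D, E, F}.
Read '1': S→{A, D, F}, A→∅, B→{A, C, D, F}, C→∅, D→{C}, E→{A, B, C, E}, F→{S, D}; now {S, A, B, C, D, E, F}.
Read '0': S→∅, A→{C, F}, B→∅, C→∅, D→{C, D}, E→{S, A, C}, F→{S, A, B}; union {S, A, B, C, D, F}; ε-closure = {S, A, B, C, D, E, F}.
Read '0': S→∅, A→{C, F}, B→∅, C→∅, D→{C, D}, E→{S, A, C}, F→{S, A, B}; union {S, A, B, C, D, F}; ε-closure = {S, A, B, C, D, E, F}.
That set has 7 states.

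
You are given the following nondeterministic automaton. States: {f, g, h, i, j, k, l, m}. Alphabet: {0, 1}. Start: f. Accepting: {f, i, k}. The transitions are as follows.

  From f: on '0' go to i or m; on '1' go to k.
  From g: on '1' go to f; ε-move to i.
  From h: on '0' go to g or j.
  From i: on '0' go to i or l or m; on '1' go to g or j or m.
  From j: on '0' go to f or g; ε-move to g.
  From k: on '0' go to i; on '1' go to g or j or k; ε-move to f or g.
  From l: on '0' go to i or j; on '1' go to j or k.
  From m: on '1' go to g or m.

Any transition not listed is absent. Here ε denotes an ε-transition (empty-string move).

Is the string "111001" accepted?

Yes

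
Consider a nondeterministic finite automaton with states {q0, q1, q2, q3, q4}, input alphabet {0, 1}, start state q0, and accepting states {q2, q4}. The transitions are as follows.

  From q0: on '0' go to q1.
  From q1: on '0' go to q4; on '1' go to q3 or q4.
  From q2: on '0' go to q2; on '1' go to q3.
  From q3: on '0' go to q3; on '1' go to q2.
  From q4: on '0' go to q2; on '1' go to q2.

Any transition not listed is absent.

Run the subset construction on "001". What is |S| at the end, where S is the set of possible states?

1

Start in {q0}.
Read '0': {q0} → {q1}.
Read '0': {q1} → {q4}.
Read '1': {q4} → {q2}.
That set has 1 state.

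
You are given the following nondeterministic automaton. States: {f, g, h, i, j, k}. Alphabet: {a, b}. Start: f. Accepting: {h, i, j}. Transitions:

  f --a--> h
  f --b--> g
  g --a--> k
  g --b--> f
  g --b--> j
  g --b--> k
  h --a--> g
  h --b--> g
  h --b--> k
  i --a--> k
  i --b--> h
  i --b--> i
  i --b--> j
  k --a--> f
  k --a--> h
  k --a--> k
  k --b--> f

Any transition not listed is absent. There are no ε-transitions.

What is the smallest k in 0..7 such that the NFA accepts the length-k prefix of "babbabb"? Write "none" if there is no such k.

none

Start in {f}.
Read 'b': {f} → {g}.
Read 'a': {g} → {k}.
Read 'b': {k} → {f}.
Read 'b': {f} → {g}.
Read 'a': {g} → {k}.
Read 'b': {k} → {f}.
Read 'b': {f} → {g}.
No reachable set along the way intersects F.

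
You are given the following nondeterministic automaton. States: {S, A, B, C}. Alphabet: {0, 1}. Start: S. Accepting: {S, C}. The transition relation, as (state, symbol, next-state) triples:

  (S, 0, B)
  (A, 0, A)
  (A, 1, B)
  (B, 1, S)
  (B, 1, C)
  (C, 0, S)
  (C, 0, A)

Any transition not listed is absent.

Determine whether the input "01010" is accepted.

Start in {S}.
Read '0': {S} → {B}.
Read '1': {B} → {S, C}.
Read '0': {S, C} → {S, A, B}.
Read '1': {S, A, B} → {S, B, C}.
Read '0': {S, B, C} → {S, A, B}.
The final set {S, A, B} contains the accepting state S.

Yes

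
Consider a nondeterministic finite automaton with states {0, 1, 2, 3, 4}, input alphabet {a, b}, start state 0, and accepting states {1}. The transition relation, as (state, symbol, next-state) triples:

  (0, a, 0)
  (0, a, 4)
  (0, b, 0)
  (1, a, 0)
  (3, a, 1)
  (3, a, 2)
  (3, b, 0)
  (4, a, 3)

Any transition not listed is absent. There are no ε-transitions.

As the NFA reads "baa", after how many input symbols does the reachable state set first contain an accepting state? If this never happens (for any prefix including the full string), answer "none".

none

Start in {0}.
Read 'b': {0} → {0}.
Read 'a': {0} → {0, 4}.
Read 'a': {0, 4} → {0, 3, 4}.
No reachable set along the way intersects F.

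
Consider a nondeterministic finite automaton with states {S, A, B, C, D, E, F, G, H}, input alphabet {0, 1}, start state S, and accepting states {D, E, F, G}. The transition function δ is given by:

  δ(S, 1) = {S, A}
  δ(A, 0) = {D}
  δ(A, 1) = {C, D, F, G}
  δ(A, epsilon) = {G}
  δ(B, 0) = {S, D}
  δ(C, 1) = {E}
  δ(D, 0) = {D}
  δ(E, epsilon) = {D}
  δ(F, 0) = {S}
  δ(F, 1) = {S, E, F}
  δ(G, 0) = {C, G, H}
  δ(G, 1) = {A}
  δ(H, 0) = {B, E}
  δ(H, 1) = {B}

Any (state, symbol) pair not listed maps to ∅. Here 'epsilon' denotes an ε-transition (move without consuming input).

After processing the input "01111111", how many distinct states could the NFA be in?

Start in {S}.
Read '0': {S} → ∅.
The set is empty and remains empty for the remaining 7 symbols.
That set has 0 states.

0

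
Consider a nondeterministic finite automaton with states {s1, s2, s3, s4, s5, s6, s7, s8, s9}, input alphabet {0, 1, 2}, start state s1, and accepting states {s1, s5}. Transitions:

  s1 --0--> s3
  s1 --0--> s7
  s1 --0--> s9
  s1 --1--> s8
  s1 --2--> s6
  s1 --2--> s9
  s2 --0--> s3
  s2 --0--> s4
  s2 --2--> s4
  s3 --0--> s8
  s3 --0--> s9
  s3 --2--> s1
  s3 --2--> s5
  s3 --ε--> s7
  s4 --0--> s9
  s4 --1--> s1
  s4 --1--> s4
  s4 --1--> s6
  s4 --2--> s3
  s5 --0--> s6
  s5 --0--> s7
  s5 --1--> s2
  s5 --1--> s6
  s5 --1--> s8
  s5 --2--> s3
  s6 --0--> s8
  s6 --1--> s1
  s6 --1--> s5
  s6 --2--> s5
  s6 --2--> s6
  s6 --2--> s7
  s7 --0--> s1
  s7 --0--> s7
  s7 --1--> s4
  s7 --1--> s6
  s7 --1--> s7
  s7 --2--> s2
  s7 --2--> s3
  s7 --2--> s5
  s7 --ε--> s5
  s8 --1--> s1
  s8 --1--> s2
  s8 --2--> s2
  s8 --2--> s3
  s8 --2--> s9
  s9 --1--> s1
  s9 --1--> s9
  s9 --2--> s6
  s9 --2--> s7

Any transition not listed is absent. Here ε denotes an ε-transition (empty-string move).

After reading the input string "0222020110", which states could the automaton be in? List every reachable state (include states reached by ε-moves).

Start in {s1}.
Read '0': s1→{s3, s7, s9}; union {s3, s7, s9}; ε-closure = {s3, s5, s7, s9}.
Read '2': s3→{s1, s5}, s5→{s3}, s7→{s2, s3, s5}, s9→{s6, s7}; now {s1, s2, s3, s5, s6, s7}.
Read '2': s1→{s6, s9}, s2→{s4}, s3→{s1, s5}, s5→{s3}, s6→{s5, s6, s7}, s7→{s2, s3, s5}; now {s1, s2, s3, s4, s5, s6, s7, s9}.
Read '2': s1→{s6, s9}, s2→{s4}, s3→{s1, s5}, s4→{s3}, s5→{s3}, s6→{s5, s6, s7}, s7→{s2, s3, s5}, s9→{s6, s7}; now {s1, s2, s3, s4, s5, s6, s7, s9}.
Read '0': s1→{s3, s7, s9}, s2→{s3, s4}, s3→{s8, s9}, s4→{s9}, s5→{s6, s7}, s6→{s8}, s7→{s1, s7}, s9→∅; union {s1, s3, s4, s6, s7, s8, s9}; ε-closure = {s1, s3, s4, s5, s6, s7, s8, s9}.
Read '2': s1→{s6, s9}, s3→{s1, s5}, s4→{s3}, s5→{s3}, s6→{s5, s6, s7}, s7→{s2, s3, s5}, s8→{s2, s3, s9}, s9→{s6, s7}; now {s1, s2, s3, s5, s6, s7, s9}.
Read '0': s1→{s3, s7, s9}, s2→{s3, s4}, s3→{s8, s9}, s5→{s6, s7}, s6→{s8}, s7→{s1, s7}, s9→∅; union {s1, s3, s4, s6, s7, s8, s9}; ε-closure = {s1, s3, s4, s5, s6, s7, s8, s9}.
Read '1': s1→{s8}, s3→∅, s4→{s1, s4, s6}, s5→{s2, s6, s8}, s6→{s1, s5}, s7→{s4, s6, s7}, s8→{s1, s2}, s9→{s1, s9}; now {s1, s2, s4, s5, s6, s7, s8, s9}.
Read '1': s1→{s8}, s2→∅, s4→{s1, s4, s6}, s5→{s2, s6, s8}, s6→{s1, s5}, s7→{s4, s6, s7}, s8→{s1, s2}, s9→{s1, s9}; now {s1, s2, s4, s5, s6, s7, s8, s9}.
Read '0': s1→{s3, s7, s9}, s2→{s3, s4}, s4→{s9}, s5→{s6, s7}, s6→{s8}, s7→{s1, s7}, s8→∅, s9→∅; union {s1, s3, s4, s6, s7, s8, s9}; ε-closure = {s1, s3, s4, s5, s6, s7, s8, s9}.

{s1, s3, s4, s5, s6, s7, s8, s9}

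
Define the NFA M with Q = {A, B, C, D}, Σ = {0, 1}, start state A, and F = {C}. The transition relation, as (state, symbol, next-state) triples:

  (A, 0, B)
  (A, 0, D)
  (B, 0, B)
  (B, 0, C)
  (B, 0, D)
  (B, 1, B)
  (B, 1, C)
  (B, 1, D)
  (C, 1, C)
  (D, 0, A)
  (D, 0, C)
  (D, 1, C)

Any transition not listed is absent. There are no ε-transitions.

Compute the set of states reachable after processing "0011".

{B, C, D}

Start in {A}.
Read '0': {A} → {B, D}.
Read '0': {B, D} → {A, B, C, D}.
Read '1': {A, B, C, D} → {B, C, D}.
Read '1': {B, C, D} → {B, C, D}.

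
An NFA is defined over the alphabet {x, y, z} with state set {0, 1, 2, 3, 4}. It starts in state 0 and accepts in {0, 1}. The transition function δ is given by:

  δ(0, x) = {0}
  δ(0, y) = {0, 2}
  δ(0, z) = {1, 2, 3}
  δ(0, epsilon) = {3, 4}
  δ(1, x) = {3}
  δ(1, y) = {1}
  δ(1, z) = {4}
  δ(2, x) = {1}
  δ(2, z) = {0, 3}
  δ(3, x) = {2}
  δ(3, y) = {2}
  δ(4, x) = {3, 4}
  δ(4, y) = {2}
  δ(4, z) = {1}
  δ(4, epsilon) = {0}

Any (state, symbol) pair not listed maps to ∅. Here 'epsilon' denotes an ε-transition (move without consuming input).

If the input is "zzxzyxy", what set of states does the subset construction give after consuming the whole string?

{0, 1, 2, 3, 4}

Start: ε-closure({0}) = {0, 3, 4}.
Read 'z': {0, 3, 4} → {1, 2, 3}.
Read 'z': {1, 2, 3} → {0, 3, 4}.
Read 'x': {0, 3, 4} → {0, 2, 3, 4}.
Read 'z': {0, 2, 3, 4} → {0, 1, 2, 3, 4}.
Read 'y': {0, 1, 2, 3, 4} → {0, 1, 2, 3, 4}.
Read 'x': {0, 1, 2, 3, 4} → {0, 1, 2, 3, 4}.
Read 'y': {0, 1, 2, 3, 4} → {0, 1, 2, 3, 4}.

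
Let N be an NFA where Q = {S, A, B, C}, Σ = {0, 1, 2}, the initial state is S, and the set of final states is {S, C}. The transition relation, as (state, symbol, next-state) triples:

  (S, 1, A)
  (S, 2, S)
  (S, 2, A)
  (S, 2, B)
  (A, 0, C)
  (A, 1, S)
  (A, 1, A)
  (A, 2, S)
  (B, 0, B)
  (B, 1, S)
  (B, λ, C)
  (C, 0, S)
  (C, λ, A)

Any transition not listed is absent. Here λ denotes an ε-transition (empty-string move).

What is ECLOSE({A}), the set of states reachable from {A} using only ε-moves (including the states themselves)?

{A}

Begin with {A}.
No ε-moves leave this set, so the closure equals the set itself.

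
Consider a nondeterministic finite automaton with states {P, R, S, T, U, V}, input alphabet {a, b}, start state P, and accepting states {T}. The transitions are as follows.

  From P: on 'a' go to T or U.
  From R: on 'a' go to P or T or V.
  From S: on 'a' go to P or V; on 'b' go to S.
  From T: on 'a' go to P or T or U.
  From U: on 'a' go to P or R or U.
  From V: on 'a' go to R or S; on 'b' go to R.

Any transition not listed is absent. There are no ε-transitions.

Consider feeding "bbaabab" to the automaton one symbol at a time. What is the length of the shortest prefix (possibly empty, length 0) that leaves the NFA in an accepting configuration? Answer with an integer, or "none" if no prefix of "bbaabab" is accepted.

Start in {P}.
Read 'b': P→∅; now ∅.
The set is empty and remains empty for the remaining 6 symbols.
No reachable set along the way intersects F.

none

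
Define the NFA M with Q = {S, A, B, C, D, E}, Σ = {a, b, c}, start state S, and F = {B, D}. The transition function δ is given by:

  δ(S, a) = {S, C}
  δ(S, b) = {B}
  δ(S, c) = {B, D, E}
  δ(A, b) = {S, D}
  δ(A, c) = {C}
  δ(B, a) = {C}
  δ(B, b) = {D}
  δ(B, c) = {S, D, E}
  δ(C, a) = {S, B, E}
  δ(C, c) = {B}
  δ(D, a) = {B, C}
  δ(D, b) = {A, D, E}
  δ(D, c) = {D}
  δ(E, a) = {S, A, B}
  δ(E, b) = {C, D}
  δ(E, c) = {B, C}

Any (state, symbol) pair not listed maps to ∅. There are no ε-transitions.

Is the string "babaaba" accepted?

No

Start in {S}.
Read 'b': {S} → {B}.
Read 'a': {B} → {C}.
Read 'b': {C} → ∅.
The set is empty and remains empty for the remaining 4 symbols.
The final set ∅ contains no accepting state.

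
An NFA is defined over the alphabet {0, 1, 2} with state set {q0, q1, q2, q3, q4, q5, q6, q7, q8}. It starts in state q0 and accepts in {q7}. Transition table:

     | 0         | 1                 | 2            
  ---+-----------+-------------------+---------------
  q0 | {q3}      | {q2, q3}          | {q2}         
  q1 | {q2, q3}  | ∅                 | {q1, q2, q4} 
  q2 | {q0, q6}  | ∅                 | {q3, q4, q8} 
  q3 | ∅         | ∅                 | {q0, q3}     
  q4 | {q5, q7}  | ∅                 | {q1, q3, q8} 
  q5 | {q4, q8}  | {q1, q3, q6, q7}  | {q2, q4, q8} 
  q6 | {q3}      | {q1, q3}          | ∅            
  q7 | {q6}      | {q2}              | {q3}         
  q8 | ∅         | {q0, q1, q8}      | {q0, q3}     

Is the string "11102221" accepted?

Start in {q0}.
Read '1': q0→{q2, q3}; now {q2, q3}.
Read '1': q2→∅, q3→∅; now ∅.
The set is empty and remains empty for the remaining 6 symbols.
The final set ∅ contains no accepting state.

No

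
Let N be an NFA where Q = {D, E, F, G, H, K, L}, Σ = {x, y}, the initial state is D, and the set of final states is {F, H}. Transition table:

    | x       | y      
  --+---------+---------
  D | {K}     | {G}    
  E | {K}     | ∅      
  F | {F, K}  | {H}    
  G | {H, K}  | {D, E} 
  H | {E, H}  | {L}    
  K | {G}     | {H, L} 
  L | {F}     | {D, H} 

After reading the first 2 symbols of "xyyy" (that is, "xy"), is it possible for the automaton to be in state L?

Yes

Start in {D}.
Read 'x': D→{K}; now {K}.
Read 'y': K→{H, L}; now {H, L}.
State L is in {H, L}.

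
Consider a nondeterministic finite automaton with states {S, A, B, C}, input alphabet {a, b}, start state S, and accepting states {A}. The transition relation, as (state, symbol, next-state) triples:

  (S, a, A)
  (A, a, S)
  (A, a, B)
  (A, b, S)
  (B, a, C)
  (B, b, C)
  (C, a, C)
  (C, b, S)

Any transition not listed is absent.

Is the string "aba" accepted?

Yes

Start in {S}.
Read 'a': S→{A}; now {A}.
Read 'b': A→{S}; now {S}.
Read 'a': S→{A}; now {A}.
The final set {A} contains the accepting state A.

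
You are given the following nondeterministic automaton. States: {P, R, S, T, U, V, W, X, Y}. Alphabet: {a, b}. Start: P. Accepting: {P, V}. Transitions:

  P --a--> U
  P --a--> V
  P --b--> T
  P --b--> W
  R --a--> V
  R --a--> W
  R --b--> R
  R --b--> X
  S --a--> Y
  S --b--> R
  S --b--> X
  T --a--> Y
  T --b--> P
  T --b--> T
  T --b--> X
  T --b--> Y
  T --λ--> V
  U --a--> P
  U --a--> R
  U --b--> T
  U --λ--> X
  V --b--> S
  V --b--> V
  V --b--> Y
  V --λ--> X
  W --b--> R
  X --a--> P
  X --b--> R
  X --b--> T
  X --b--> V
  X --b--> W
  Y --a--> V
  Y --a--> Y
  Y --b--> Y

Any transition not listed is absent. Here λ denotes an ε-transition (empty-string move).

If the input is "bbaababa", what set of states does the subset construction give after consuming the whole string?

Start in {P}.
Read 'b': P→{T, W}; union {T, W}; ε-closure = {T, V, W, X}.
Read 'b': T→{P, T, X, Y}, V→{S, V, Y}, W→{R}, X→{R, T, V, W}; now {P, R, S, T, V, W, X, Y}.
Read 'a': P→{U, V}, R→{V, W}, S→{Y}, T→{Y}, V→∅, W→∅, X→{P}, Y→{V, Y}; union {P, U, V, W, Y}; ε-closure = {P, U, V, W, X, Y}.
Read 'a': P→{U, V}, U→{P, R}, V→∅, W→∅, X→{P}, Y→{V, Y}; union {P, R, U, V, Y}; ε-closure = {P, R, U, V, X, Y}.
Read 'b': P→{T, W}, R→{R, X}, U→{T}, V→{S, V, Y}, X→{R, T, V, W}, Y→{Y}; now {R, S, T, V, W, X, Y}.
Read 'a': R→{V, W}, S→{Y}, T→{Y}, V→∅, W→∅, X→{P}, Y→{V, Y}; union {P, V, W, Y}; ε-closure = {P, V, W, X, Y}.
Read 'b': P→{T, W}, V→{S, V, Y}, W→{R}, X→{R, T, V, W}, Y→{Y}; union {R, S, T, V, W, Y}; ε-closure = {R, S, T, V, W, X, Y}.
Read 'a': R→{V, W}, S→{Y}, T→{Y}, V→∅, W→∅, X→{P}, Y→{V, Y}; union {P, V, W, Y}; ε-closure = {P, V, W, X, Y}.

{P, V, W, X, Y}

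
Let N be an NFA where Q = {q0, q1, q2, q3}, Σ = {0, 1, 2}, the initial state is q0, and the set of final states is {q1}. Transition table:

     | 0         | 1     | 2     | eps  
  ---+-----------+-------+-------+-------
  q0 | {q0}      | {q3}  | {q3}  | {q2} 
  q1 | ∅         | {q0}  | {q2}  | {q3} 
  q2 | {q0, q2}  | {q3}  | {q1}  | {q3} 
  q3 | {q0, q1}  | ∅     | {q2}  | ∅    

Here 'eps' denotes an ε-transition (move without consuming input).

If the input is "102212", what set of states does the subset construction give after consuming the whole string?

{q1, q2, q3}

Start: ε-closure({q0}) = {q0, q2, q3}.
Read '1': {q0, q2, q3} → {q3}.
Read '0': {q3} → {q0, q1, q2, q3}.
Read '2': {q0, q1, q2, q3} → {q1, q2, q3}.
Read '2': {q1, q2, q3} → {q1, q2, q3}.
Read '1': {q1, q2, q3} → {q0, q2, q3}.
Read '2': {q0, q2, q3} → {q1, q2, q3}.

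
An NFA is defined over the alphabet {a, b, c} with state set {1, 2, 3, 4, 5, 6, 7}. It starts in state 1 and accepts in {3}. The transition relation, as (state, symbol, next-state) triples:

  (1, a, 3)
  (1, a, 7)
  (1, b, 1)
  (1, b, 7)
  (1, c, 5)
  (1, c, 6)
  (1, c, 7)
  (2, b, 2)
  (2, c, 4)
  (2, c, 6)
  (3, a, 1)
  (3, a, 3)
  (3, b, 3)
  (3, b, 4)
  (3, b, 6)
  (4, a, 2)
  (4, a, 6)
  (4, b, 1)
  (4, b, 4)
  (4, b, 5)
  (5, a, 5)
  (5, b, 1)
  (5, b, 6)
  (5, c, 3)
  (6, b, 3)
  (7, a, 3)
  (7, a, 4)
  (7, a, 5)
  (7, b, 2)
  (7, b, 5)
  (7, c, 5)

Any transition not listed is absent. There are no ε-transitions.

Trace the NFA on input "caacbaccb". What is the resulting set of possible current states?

Start in {1}.
Read 'c': {1} → {5, 6, 7}.
Read 'a': {5, 6, 7} → {3, 4, 5}.
Read 'a': {3, 4, 5} → {1, 2, 3, 5, 6}.
Read 'c': {1, 2, 3, 5, 6} → {3, 4, 5, 6, 7}.
Read 'b': {3, 4, 5, 6, 7} → {1, 2, 3, 4, 5, 6}.
Read 'a': {1, 2, 3, 4, 5, 6} → {1, 2, 3, 5, 6, 7}.
Read 'c': {1, 2, 3, 5, 6, 7} → {3, 4, 5, 6, 7}.
Read 'c': {3, 4, 5, 6, 7} → {3, 5}.
Read 'b': {3, 5} → {1, 3, 4, 6}.

{1, 3, 4, 6}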